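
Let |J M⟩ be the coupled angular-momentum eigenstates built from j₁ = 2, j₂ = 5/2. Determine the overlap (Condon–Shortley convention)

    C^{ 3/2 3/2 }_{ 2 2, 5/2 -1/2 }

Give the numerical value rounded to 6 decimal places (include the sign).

+0.338062

j₁+j₂−J=3  J+j₁−j₂=1  J−j₁+j₂=2  j₁+j₂+J+1=7
(j₁±m₁, j₂±m₂, J±M) = (4,0,2,3,3,0)
P² = 576/35
sum k=0..0:
  [0] +1/12 = 1/12
S = 1/12
C² = P²·S² = 4/35 ; C = +0.338062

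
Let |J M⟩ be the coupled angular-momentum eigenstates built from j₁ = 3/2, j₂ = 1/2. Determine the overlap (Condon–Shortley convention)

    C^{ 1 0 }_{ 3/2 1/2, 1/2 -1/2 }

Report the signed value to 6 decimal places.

triangle: 1!×2!×0!/4! = 2/24
(j±m)!: 2!×1!×0!×1!×1!×1! = 2
prefactor² = (2J+1)×Δ×N² = 1/2
  k=0: +1/(0!×1!×1!×0!×1!×0!) = 1
Σ = 1  ⇒  CG² = 1/2×1² = 1/2
CG = +√(1/2) = +0.707107

+√(1/2) ≈ +0.707107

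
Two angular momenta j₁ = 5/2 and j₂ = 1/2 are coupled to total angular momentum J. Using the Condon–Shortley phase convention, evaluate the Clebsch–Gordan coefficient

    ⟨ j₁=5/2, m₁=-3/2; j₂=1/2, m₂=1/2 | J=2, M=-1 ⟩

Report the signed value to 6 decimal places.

−√(2/3) ≈ -0.816497

√[5·1!4!0!/6! · 1!4!1!0!1!3!] = √(24)
  +(−1)^1/∏(1,0,3,0,1,0)! = -1/6  (running -1/6)
⟨..|..⟩ = √(24)·(-1/6) = -0.816497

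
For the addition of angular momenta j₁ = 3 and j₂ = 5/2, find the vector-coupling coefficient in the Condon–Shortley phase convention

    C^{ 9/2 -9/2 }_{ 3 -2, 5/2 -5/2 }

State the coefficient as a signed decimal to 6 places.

+√(5/11) = +0.674200

√[10·1!5!4!/11! · 1!5!0!5!0!9!] = √(41472000/11)
  +(−1)^0/∏(0,1,5,0,0,4)! = 1/2880  (running 1/2880)
⟨..|..⟩ = √(41472000/11)·(1/2880) = +0.674200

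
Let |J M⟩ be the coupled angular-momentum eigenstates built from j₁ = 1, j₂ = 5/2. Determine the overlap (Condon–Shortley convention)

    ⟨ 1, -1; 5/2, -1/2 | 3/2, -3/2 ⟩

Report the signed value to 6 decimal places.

√[4·2!0!3!/6! · 0!2!2!3!0!3!] = √(48/5)
  +(−1)^2/∏(2,0,0,0,0,3)! = 1/12  (running 1/12)
⟨..|..⟩ = √(48/5)·(1/12) = +0.258199

+0.258199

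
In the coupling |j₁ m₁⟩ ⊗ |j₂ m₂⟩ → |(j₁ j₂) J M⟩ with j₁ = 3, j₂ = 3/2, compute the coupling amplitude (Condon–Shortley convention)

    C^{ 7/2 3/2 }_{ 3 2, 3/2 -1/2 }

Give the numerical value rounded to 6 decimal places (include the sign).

+0.654654  (= +√(3/7))

triangle: 1!×5!×2!/9! = 240/362880
(j±m)!: 5!×1!×1!×2!×5!×2! = 57600
prefactor² = (2J+1)×Δ×N² = 6400/21
  k=0: +1/(0!×1!×1!×1!×4!×1!) = 1/24
  k=1: −1/(1!×0!×0!×0!×5!×2!) = -1/240
Σ = 3/80  ⇒  CG² = 6400/21×3/80² = 3/7
CG = +√(3/7) = +0.654654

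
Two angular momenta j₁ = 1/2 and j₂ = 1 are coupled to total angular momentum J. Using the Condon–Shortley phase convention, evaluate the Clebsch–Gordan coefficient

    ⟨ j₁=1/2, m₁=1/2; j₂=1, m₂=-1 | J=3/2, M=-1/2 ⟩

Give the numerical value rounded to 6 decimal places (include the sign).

+0.577350  (= +√(1/3))

j₁+j₂−J=0  J+j₁−j₂=1  J−j₁+j₂=2  j₁+j₂+J+1=4
(j₁±m₁, j₂±m₂, J±M) = (1,0,0,2,1,2)
P² = 4/3
sum k=0..0:
  [0] +1/2 = 1/2
S = 1/2
C² = P²·S² = 1/3 ; C = +0.577350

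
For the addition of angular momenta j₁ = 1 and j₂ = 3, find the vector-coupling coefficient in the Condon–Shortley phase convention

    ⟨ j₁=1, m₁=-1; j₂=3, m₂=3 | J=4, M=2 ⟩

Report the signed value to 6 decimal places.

+√(1/28) = +0.188982

j₁+j₂−J=0  J+j₁−j₂=2  J−j₁+j₂=6  j₁+j₂+J+1=9
(j₁±m₁, j₂±m₂, J±M) = (0,2,6,0,6,2)
P² = 518400/7
sum k=0..0:
  [0] +1/1440 = 1/1440
S = 1/1440
C² = P²·S² = 1/28 ; C = +0.188982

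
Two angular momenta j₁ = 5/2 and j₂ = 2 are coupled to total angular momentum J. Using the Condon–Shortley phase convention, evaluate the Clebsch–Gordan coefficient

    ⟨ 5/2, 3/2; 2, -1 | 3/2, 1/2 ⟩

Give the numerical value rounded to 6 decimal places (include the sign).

−√(2/105) ≈ -0.138013

triangle: 3!×2!×1!/7! = 12/5040
(j±m)!: 4!×1!×1!×3!×2!×1! = 288
prefactor² = (2J+1)×Δ×N² = 96/35
  k=0: +1/(0!×3!×1!×1!×1!×0!) = 1/6
  k=1: −1/(1!×2!×0!×0!×2!×1!) = -1/4
Σ = -1/12  ⇒  CG² = 96/35×(-1/12)² = 2/105
CG = −√(2/105) = -0.138013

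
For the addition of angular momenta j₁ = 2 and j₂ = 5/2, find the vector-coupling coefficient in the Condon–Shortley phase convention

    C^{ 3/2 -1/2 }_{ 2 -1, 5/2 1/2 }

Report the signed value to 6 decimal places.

√[4·3!1!2!/7! · 1!3!3!2!1!2!] = √(48/35)
  +(−1)^2/∏(2,1,1,1,0,1)! = 1/2  (running 1/2)
  +(−1)^3/∏(3,0,0,0,1,2)! = -1/12  (running 5/12)
⟨..|..⟩ = √(48/35)·(5/12) = +0.487950

+0.487950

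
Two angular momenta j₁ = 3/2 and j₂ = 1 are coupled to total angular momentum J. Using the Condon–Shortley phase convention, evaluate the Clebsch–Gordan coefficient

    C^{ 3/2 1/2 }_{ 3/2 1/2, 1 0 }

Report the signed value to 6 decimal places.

triangle: 1!×2!×1!/5! = 2/120
(j±m)!: 2!×1!×1!×1!×2!×1! = 4
prefactor² = (2J+1)×Δ×N² = 4/15
  k=0: +1/(0!×1!×1!×1!×1!×0!) = 1
  k=1: −1/(1!×0!×0!×0!×2!×1!) = -1/2
Σ = 1/2  ⇒  CG² = 4/15×1/2² = 1/15
CG = +√(1/15) = +0.258199

+0.258199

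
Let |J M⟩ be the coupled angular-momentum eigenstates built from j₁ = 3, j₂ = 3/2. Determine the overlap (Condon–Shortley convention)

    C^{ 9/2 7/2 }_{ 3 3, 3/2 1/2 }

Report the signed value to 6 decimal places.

+√(1/3) = +0.577350

j₁+j₂−J=0  J+j₁−j₂=6  J−j₁+j₂=3  j₁+j₂+J+1=10
(j₁±m₁, j₂±m₂, J±M) = (6,0,2,1,8,1)
P² = 691200
sum k=0..0:
  [0] +1/1440 = 1/1440
S = 1/1440
C² = P²·S² = 1/3 ; C = +0.577350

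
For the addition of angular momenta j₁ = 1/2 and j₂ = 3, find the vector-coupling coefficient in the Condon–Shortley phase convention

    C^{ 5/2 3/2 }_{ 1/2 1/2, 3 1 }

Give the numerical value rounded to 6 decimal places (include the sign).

+√(2/7) = +0.534522

triangle: 1!×0!×5!/7! = 120/5040
(j±m)!: 1!×0!×4!×2!×4!×1! = 1152
prefactor² = (2J+1)×Δ×N² = 1152/7
  k=0: +1/(0!×1!×0!×4!×0!×1!) = 1/24
Σ = 1/24  ⇒  CG² = 1152/7×1/24² = 2/7
CG = +√(2/7) = +0.534522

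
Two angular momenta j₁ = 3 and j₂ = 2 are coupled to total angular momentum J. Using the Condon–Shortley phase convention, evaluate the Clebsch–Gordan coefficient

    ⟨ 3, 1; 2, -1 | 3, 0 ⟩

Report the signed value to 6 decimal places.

triangle: 2!×4!×2!/9! = 96/362880
(j±m)!: 4!×2!×1!×3!×3!×3! = 10368
prefactor² = (2J+1)×Δ×N² = 96/5
  k=0: +1/(0!×2!×2!×1!×2!×1!) = 1/8
  k=1: −1/(1!×1!×1!×0!×3!×2!) = -1/12
Σ = 1/24  ⇒  CG² = 96/5×1/24² = 1/30
CG = +√(1/30) = +0.182574

+√(1/30) = +0.182574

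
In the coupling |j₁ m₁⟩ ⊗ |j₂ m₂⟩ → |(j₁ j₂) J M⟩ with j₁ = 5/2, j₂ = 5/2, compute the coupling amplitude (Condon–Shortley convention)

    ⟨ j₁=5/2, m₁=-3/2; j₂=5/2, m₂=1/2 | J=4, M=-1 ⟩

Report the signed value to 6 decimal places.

−√(5/14) ≈ -0.597614

triangle: 1!·4!·4!/10! = 576/3628800
(j±m)!: 1!·4!·3!·2!·3!·5! = 207360
prefactor² = (2J+1)·Δ·N² = 10368/35
  k=0: +1/(0!·1!·4!·3!·0!·1!) = 1/144
  k=1: −1/(1!·0!·3!·2!·1!·2!) = -1/24
Σ = -5/144  ⇒  CG² = 10368/35·(-5/144)² = 5/14
CG = −√(5/14) = -0.597614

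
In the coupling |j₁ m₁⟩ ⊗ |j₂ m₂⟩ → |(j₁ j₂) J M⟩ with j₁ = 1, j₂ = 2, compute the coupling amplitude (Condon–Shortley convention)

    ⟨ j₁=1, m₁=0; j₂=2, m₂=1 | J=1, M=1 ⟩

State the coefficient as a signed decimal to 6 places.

j₁+j₂−J=2  J+j₁−j₂=0  J−j₁+j₂=2  j₁+j₂+J+1=5
(j₁±m₁, j₂±m₂, J±M) = (1,1,3,1,2,0)
P² = 6/5
sum k=1..1:
  [1] −1/2 = -1/2
S = -1/2
C² = P²·S² = 3/10 ; C = -0.547723

-0.547723  (= −√(3/10))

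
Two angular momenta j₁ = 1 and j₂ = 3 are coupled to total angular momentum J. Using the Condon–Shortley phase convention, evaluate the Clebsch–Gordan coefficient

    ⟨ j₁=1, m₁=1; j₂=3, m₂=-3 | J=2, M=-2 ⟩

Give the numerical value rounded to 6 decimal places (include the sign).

j₁+j₂−J=2  J+j₁−j₂=0  J−j₁+j₂=4  j₁+j₂+J+1=7
(j₁±m₁, j₂±m₂, J±M) = (2,0,0,6,0,4)
P² = 11520/7
sum k=0..0:
  [0] +1/48 = 1/48
S = 1/48
C² = P²·S² = 5/7 ; C = +0.845154

+0.845154  (= +√(5/7))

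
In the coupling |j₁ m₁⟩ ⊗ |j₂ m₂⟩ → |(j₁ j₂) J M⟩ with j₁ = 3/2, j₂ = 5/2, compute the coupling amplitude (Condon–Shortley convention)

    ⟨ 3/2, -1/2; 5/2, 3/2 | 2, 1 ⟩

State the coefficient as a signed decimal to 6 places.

+√(1/42) = +0.154303

j₁+j₂−J=2  J+j₁−j₂=1  J−j₁+j₂=3  j₁+j₂+J+1=7
(j₁±m₁, j₂±m₂, J±M) = (1,2,4,1,3,1)
P² = 24/7
sum k=1..2:
  [1] −1/6 = -1/6
  [2] +1/4 = 1/4
S = 1/12
C² = P²·S² = 1/42 ; C = +0.154303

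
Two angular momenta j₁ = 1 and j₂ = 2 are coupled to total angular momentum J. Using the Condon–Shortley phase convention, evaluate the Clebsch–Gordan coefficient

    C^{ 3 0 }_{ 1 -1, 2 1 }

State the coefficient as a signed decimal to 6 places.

+√(1/5) = +0.447214

√[7·0!2!4!/7! · 0!2!3!1!3!3!] = √(144/5)
  +(−1)^0/∏(0,0,2,3,0,1)! = 1/12  (running 1/12)
⟨..|..⟩ = √(144/5)·(1/12) = +0.447214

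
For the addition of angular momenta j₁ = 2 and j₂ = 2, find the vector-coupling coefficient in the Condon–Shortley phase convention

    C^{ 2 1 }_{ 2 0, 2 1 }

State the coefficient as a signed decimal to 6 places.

j₁+j₂−J=2  J+j₁−j₂=2  J−j₁+j₂=2  j₁+j₂+J+1=7
(j₁±m₁, j₂±m₂, J±M) = (2,2,3,1,3,1)
P² = 8/7
sum k=1..2:
  [1] −1/2 = -1/2
  [2] +1/4 = 1/4
S = -1/4
C² = P²·S² = 1/14 ; C = -0.267261

-0.267261  (= −√(1/14))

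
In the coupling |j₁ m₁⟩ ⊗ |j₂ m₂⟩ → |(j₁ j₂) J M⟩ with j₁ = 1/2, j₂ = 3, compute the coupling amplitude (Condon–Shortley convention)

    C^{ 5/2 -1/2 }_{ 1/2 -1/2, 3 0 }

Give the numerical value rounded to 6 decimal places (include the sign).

j₁+j₂−J=1  J+j₁−j₂=0  J−j₁+j₂=5  j₁+j₂+J+1=7
(j₁±m₁, j₂±m₂, J±M) = (0,1,3,3,2,3)
P² = 432/7
sum k=1..1:
  [1] −1/12 = -1/12
S = -1/12
C² = P²·S² = 3/7 ; C = -0.654654

−√(3/7) ≈ -0.654654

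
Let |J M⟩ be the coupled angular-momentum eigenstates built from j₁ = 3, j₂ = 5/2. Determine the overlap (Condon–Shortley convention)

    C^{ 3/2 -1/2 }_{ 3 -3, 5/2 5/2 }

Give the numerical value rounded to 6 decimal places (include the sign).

+√(5/14) ≈ +0.597614

√[4·4!2!1!/8! · 0!6!5!0!1!2!] = √(5760/7)
  +(−1)^4/∏(4,0,2,1,0,0)! = 1/48  (running 1/48)
⟨..|..⟩ = √(5760/7)·(1/48) = +0.597614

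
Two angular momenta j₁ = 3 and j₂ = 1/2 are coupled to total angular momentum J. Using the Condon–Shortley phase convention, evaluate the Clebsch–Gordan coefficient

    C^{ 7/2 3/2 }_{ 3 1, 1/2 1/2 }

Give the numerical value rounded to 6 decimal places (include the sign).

+0.845154

triangle: 0!×6!×1!/8! = 720/40320
(j±m)!: 4!×2!×1!×0!×5!×2! = 11520
prefactor² = (2J+1)×Δ×N² = 11520/7
  k=0: +1/(0!×0!×2!×1!×4!×0!) = 1/48
Σ = 1/48  ⇒  CG² = 11520/7×1/48² = 5/7
CG = +√(5/7) = +0.845154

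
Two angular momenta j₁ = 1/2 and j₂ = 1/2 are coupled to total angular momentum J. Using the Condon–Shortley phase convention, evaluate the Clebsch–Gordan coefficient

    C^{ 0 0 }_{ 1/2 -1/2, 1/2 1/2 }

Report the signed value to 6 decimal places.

√[1·1!0!0!/2! · 0!1!1!0!0!0!] = √(1/2)
  +(−1)^1/∏(1,0,0,0,0,0)! = -1  (running -1)
⟨..|..⟩ = √(1/2)·(-1) = -0.707107

-0.707107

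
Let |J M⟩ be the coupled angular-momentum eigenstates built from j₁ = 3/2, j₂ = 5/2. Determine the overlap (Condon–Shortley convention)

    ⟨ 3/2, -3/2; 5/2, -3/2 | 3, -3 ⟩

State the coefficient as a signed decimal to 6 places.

-0.612372

triangle: 1!·2!·4!/8! = 48/40320
(j±m)!: 0!·3!·1!·4!·0!·6! = 103680
prefactor² = (2J+1)·Δ·N² = 864
  k=1: −1/(1!·0!·2!·0!·0!·4!) = -1/48
Σ = -1/48  ⇒  CG² = 864·(-1/48)² = 3/8
CG = −√(3/8) = -0.612372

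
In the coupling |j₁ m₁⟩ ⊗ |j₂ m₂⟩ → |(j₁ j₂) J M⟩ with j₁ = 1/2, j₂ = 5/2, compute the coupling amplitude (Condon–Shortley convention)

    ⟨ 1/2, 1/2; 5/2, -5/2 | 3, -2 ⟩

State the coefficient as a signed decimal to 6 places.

j₁+j₂−J=0  J+j₁−j₂=1  J−j₁+j₂=5  j₁+j₂+J+1=7
(j₁±m₁, j₂±m₂, J±M) = (1,0,0,5,1,5)
P² = 2400
sum k=0..0:
  [0] +1/120 = 1/120
S = 1/120
C² = P²·S² = 1/6 ; C = +0.408248

+0.408248  (= +√(1/6))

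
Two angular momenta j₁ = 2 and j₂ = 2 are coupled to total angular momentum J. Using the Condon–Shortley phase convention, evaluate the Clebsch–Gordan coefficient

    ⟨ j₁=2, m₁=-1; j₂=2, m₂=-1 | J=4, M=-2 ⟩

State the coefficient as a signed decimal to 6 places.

√[9·0!4!4!/9! · 1!3!1!3!2!6!] = √(5184/7)
  +(−1)^0/∏(0,0,3,1,1,3)! = 1/36  (running 1/36)
⟨..|..⟩ = √(5184/7)·(1/36) = +0.755929

+√(4/7) = +0.755929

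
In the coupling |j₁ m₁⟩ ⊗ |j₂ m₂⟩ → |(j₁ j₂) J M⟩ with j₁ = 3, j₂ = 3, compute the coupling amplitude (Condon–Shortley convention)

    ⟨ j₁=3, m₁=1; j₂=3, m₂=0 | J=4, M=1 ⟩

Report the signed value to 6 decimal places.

-0.312094  (= −√(15/154))

√[9·2!4!4!/11! · 4!2!3!3!5!3!] = √(124416/385)
  +(−1)^0/∏(0,2,2,3,2,1)! = 1/48  (running 1/48)
  +(−1)^1/∏(1,1,1,2,3,2)! = -1/24  (running -1/48)
  +(−1)^2/∏(2,0,0,1,4,3)! = 1/288  (running -5/288)
⟨..|..⟩ = √(124416/385)·(-5/288) = -0.312094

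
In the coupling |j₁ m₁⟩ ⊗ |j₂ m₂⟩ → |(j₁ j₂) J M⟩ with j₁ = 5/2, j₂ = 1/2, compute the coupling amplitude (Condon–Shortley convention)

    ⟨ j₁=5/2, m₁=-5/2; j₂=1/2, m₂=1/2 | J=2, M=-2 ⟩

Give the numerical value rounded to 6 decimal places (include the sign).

√[5·1!4!0!/6! · 0!5!1!0!0!4!] = √(480)
  +(−1)^1/∏(1,0,4,0,0,0)! = -1/24  (running -1/24)
⟨..|..⟩ = √(480)·(-1/24) = -0.912871

−√(5/6) = -0.912871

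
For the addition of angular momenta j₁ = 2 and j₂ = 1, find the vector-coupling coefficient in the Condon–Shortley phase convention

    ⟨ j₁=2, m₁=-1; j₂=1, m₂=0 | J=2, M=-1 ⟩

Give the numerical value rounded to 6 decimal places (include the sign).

−√(1/6) = -0.408248

j₁+j₂−J=1  J+j₁−j₂=3  J−j₁+j₂=1  j₁+j₂+J+1=6
(j₁±m₁, j₂±m₂, J±M) = (1,3,1,1,1,3)
P² = 3/2
sum k=0..1:
  [0] +1/6 = 1/6
  [1] −1/2 = -1/2
S = -1/3
C² = P²·S² = 1/6 ; C = -0.408248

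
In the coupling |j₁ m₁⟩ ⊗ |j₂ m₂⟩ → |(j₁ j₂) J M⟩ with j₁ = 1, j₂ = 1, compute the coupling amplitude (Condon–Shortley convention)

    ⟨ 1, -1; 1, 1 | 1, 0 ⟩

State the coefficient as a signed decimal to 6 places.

−√(1/2) ≈ -0.707107

triangle: 1!×1!×1!/4! = 1/24
(j±m)!: 0!×2!×2!×0!×1!×1! = 4
prefactor² = (2J+1)×Δ×N² = 1/2
  k=1: −1/(1!×0!×1!×1!×0!×0!) = -1
Σ = -1  ⇒  CG² = 1/2×(-1)² = 1/2
CG = −√(1/2) = -0.707107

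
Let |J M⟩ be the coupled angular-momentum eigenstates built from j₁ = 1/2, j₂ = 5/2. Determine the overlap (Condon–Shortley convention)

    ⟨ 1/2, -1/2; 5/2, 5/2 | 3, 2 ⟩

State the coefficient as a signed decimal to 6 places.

+√(1/6) = +0.408248

j₁+j₂−J=0  J+j₁−j₂=1  J−j₁+j₂=5  j₁+j₂+J+1=7
(j₁±m₁, j₂±m₂, J±M) = (0,1,5,0,5,1)
P² = 2400
sum k=0..0:
  [0] +1/120 = 1/120
S = 1/120
C² = P²·S² = 1/6 ; C = +0.408248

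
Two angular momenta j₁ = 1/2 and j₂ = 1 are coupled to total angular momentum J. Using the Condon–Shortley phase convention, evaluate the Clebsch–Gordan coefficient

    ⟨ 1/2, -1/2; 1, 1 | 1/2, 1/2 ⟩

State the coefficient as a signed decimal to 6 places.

triangle: 1!·0!·1!/3! = 1/6
(j±m)!: 0!·1!·2!·0!·1!·0! = 2
prefactor² = (2J+1)·Δ·N² = 2/3
  k=1: −1/(1!·0!·0!·1!·0!·0!) = -1
Σ = -1  ⇒  CG² = 2/3·(-1)² = 2/3
CG = −√(2/3) = -0.816497

−√(2/3) ≈ -0.816497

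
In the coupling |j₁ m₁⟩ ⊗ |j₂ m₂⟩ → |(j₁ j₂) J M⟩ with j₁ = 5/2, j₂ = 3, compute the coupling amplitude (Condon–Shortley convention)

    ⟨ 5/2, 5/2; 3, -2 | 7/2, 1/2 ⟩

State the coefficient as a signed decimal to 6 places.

+√(16/63) = +0.503953

√[8·2!3!4!/10! · 5!0!1!5!4!3!] = √(9216/7)
  +(−1)^0/∏(0,2,0,1,3,3)! = 1/72  (running 1/72)
⟨..|..⟩ = √(9216/7)·(1/72) = +0.503953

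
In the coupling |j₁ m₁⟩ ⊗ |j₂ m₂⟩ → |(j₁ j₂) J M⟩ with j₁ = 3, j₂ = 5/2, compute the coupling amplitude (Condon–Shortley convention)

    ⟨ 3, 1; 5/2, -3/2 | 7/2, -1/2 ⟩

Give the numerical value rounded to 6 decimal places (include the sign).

+√(8/63) = +0.356348

triangle: 2!×4!×3!/10! = 288/3628800
(j±m)!: 4!×2!×1!×4!×3!×4! = 165888
prefactor² = (2J+1)×Δ×N² = 18432/175
  k=0: +1/(0!×2!×2!×1!×2!×2!) = 1/16
  k=1: −1/(1!×1!×1!×0!×3!×3!) = -1/36
Σ = 5/144  ⇒  CG² = 18432/175×5/144² = 8/63
CG = +√(8/63) = +0.356348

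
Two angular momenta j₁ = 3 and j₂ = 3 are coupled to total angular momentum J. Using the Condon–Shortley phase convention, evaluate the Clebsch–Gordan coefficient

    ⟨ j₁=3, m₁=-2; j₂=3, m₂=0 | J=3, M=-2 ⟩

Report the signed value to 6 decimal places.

+√(1/6) = +0.408248

j₁+j₂−J=3  J+j₁−j₂=3  J−j₁+j₂=3  j₁+j₂+J+1=10
(j₁±m₁, j₂±m₂, J±M) = (1,5,3,3,1,5)
P² = 216
sum k=2..3:
  [2] +1/24 = 1/24
  [3] −1/72 = -1/72
S = 1/36
C² = P²·S² = 1/6 ; C = +0.408248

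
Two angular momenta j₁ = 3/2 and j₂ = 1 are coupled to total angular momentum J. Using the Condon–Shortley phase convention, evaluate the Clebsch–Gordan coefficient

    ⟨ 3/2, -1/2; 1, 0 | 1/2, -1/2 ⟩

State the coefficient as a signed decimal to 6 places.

j₁+j₂−J=2  J+j₁−j₂=1  J−j₁+j₂=0  j₁+j₂+J+1=4
(j₁±m₁, j₂±m₂, J±M) = (1,2,1,1,0,1)
P² = 1/3
sum k=1..1:
  [1] −1/1 = -1
S = -1
C² = P²·S² = 1/3 ; C = -0.577350

-0.577350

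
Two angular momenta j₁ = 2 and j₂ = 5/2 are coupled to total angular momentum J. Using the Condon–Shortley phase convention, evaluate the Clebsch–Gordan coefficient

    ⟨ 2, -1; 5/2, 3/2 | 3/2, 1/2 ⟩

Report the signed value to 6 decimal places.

triangle: 3!·1!·2!/7! = 12/5040
(j±m)!: 1!·3!·4!·1!·2!·1! = 288
prefactor² = (2J+1)·Δ·N² = 96/35
  k=2: +1/(2!·1!·1!·2!·0!·0!) = 1/4
  k=3: −1/(3!·0!·0!·1!·1!·1!) = -1/6
Σ = 1/12  ⇒  CG² = 96/35·1/12² = 2/105
CG = +√(2/105) = +0.138013

+0.138013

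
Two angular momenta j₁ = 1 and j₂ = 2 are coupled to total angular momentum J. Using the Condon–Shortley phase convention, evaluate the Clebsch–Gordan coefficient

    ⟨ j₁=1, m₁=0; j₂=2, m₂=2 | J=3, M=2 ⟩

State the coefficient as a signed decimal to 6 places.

triangle: 0!×2!×4!/7! = 48/5040
(j±m)!: 1!×1!×4!×0!×5!×1! = 2880
prefactor² = (2J+1)×Δ×N² = 192
  k=0: +1/(0!×0!×1!×4!×1!×0!) = 1/24
Σ = 1/24  ⇒  CG² = 192×1/24² = 1/3
CG = +√(1/3) = +0.577350

+√(1/3) = +0.577350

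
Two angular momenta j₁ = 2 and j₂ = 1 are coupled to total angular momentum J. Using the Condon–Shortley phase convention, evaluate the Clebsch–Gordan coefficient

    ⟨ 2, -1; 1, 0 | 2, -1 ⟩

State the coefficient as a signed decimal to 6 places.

-0.408248  (= −√(1/6))

j₁+j₂−J=1  J+j₁−j₂=3  J−j₁+j₂=1  j₁+j₂+J+1=6
(j₁±m₁, j₂±m₂, J±M) = (1,3,1,1,1,3)
P² = 3/2
sum k=0..1:
  [0] +1/6 = 1/6
  [1] −1/2 = -1/2
S = -1/3
C² = P²·S² = 1/6 ; C = -0.408248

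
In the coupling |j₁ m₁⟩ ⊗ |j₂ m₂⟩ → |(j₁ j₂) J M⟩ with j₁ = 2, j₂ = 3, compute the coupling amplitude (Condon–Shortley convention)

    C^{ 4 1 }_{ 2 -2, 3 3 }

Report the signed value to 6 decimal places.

-0.207020  (= −√(3/70))

triangle: 1!·3!·5!/10! = 720/3628800
(j±m)!: 0!·4!·6!·0!·5!·3! = 12441600
prefactor² = (2J+1)·Δ·N² = 155520/7
  k=1: −1/(1!·0!·3!·5!·0!·0!) = -1/720
Σ = -1/720  ⇒  CG² = 155520/7·(-1/720)² = 3/70
CG = −√(3/70) = -0.207020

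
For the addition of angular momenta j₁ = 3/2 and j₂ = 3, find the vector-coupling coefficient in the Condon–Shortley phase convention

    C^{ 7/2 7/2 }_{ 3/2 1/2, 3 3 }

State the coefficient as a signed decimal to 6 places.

√[8·1!2!5!/9! · 2!1!6!0!7!0!] = √(38400)
  +(−1)^1/∏(1,0,0,5,2,0)! = -1/240  (running -1/240)
⟨..|..⟩ = √(38400)·(-1/240) = -0.816497

-0.816497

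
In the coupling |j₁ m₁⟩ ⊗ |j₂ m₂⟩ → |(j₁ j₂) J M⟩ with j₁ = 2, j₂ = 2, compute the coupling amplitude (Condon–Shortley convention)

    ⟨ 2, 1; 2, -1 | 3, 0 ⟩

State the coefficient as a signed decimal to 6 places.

j₁+j₂−J=1  J+j₁−j₂=3  J−j₁+j₂=3  j₁+j₂+J+1=8
(j₁±m₁, j₂±m₂, J±M) = (3,1,1,3,3,3)
P² = 81/10
sum k=0..1:
  [0] +1/4 = 1/4
  [1] −1/36 = -1/36
S = 2/9
C² = P²·S² = 2/5 ; C = +0.632456

+0.632456  (= +√(2/5))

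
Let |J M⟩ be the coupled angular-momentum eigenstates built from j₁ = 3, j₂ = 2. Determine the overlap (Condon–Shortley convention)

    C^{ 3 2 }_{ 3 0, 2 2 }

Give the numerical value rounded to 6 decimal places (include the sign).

triangle: 2!*4!*2!/9! = 96/362880
(j±m)!: 3!*3!*4!*0!*5!*1! = 103680
prefactor² = (2J+1)*Δ*N² = 192
  k=2: +1/(2!*0!*1!*2!*3!*0!) = 1/24
Σ = 1/24  ⇒  CG² = 192*1/24² = 1/3
CG = +√(1/3) = +0.577350

+0.577350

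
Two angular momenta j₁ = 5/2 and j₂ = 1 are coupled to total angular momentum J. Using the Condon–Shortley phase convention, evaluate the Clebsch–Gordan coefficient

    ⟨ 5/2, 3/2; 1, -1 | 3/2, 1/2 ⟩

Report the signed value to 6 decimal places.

triangle: 2!·3!·0!/6! = 12/720
(j±m)!: 4!·1!·0!·2!·2!·1! = 96
prefactor² = (2J+1)·Δ·N² = 32/5
  k=0: +1/(0!·2!·1!·0!·2!·0!) = 1/4
Σ = 1/4  ⇒  CG² = 32/5·1/4² = 2/5
CG = +√(2/5) = +0.632456

+0.632456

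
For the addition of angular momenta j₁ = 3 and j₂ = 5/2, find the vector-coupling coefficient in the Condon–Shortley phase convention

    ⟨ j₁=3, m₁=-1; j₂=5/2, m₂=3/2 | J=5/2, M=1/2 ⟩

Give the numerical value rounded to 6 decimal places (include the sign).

+√(1/35) = +0.169031

j₁+j₂−J=3  J+j₁−j₂=3  J−j₁+j₂=2  j₁+j₂+J+1=9
(j₁±m₁, j₂±m₂, J±M) = (2,4,4,1,3,2)
P² = 576/35
sum k=2..3:
  [2] +1/8 = 1/8
  [3] −1/12 = -1/12
S = 1/24
C² = P²·S² = 1/35 ; C = +0.169031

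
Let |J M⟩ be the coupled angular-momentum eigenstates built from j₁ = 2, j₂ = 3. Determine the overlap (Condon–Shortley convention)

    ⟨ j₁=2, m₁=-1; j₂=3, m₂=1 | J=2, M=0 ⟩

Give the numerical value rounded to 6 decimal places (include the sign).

+0.377964  (= +√(1/7))

triangle: 3!·1!·3!/8! = 36/40320
(j±m)!: 1!·3!·4!·2!·2!·2! = 1152
prefactor² = (2J+1)·Δ·N² = 36/7
  k=2: +1/(2!·1!·1!·2!·0!·1!) = 1/4
  k=3: −1/(3!·0!·0!·1!·1!·2!) = -1/12
Σ = 1/6  ⇒  CG² = 36/7·1/6² = 1/7
CG = +√(1/7) = +0.377964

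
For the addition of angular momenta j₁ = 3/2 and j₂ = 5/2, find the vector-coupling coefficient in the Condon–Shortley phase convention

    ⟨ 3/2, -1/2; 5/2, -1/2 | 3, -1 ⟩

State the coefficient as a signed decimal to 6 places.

-0.129099

√[7·1!2!4!/8! · 1!2!2!3!2!4!] = √(48/5)
  +(−1)^0/∏(0,1,2,2,0,2)! = 1/8  (running 1/8)
  +(−1)^1/∏(1,0,1,1,1,3)! = -1/6  (running -1/24)
⟨..|..⟩ = √(48/5)·(-1/24) = -0.129099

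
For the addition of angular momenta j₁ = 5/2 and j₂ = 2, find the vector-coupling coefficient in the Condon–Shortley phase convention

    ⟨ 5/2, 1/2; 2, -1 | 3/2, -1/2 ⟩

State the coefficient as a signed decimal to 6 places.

j₁+j₂−J=3  J+j₁−j₂=2  J−j₁+j₂=1  j₁+j₂+J+1=7
(j₁±m₁, j₂±m₂, J±M) = (3,2,1,3,1,2)
P² = 48/35
sum k=0..1:
  [0] +1/12 = 1/12
  [1] −1/2 = -1/2
S = -5/12
C² = P²·S² = 5/21 ; C = -0.487950

−√(5/21) ≈ -0.487950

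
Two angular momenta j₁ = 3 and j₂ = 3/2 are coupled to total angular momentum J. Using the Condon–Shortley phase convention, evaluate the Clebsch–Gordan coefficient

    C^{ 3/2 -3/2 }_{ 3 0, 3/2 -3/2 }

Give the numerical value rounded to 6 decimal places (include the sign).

+√(1/35) ≈ +0.169031

j₁+j₂−J=3  J+j₁−j₂=3  J−j₁+j₂=0  j₁+j₂+J+1=7
(j₁±m₁, j₂±m₂, J±M) = (3,3,0,3,0,3)
P² = 1296/35
sum k=0..0:
  [0] +1/36 = 1/36
S = 1/36
C² = P²·S² = 1/35 ; C = +0.169031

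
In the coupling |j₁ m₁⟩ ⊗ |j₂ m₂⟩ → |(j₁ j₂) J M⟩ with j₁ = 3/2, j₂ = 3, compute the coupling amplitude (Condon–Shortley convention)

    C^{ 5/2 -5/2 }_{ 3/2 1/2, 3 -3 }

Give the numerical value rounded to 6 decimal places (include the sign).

+0.731925  (= +√(15/28))

triangle: 2!×1!×4!/8! = 48/40320
(j±m)!: 2!×1!×0!×6!×0!×5! = 172800
prefactor² = (2J+1)×Δ×N² = 8640/7
  k=0: +1/(0!×2!×1!×0!×0!×4!) = 1/48
Σ = 1/48  ⇒  CG² = 8640/7×1/48² = 15/28
CG = +√(15/28) = +0.731925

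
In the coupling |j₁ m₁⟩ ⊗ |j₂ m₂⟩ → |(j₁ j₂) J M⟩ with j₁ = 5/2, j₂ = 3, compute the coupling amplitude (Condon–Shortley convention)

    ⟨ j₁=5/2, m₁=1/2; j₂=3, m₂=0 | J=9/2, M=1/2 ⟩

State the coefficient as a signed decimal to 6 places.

triangle: 1!×4!×5!/11! = 2880/39916800
(j±m)!: 3!×2!×3!×3!×5!×4! = 1244160
prefactor² = (2J+1)×Δ×N² = 69120/77
  k=0: +1/(0!×1!×2!×3!×2!×2!) = 1/48
  k=1: −1/(1!×0!×1!×2!×3!×3!) = -1/72
Σ = 1/144  ⇒  CG² = 69120/77×1/144² = 10/231
CG = +√(10/231) = +0.208063

+0.208063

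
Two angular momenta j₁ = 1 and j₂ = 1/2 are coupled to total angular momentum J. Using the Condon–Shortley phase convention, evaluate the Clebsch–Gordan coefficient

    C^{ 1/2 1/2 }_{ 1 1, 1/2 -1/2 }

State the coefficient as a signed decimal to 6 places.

+√(2/3) = +0.816497

√[2·1!1!0!/3! · 2!0!0!1!1!0!] = √(2/3)
  +(−1)^0/∏(0,1,0,0,1,0)! = 1  (running 1)
⟨..|..⟩ = √(2/3)·(1) = +0.816497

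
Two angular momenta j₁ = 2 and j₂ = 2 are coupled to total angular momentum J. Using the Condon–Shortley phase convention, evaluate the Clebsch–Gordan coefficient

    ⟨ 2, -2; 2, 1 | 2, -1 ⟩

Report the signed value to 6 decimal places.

triangle: 2!*2!*2!/7! = 8/5040
(j±m)!: 0!*4!*3!*1!*1!*3! = 864
prefactor² = (2J+1)*Δ*N² = 48/7
  k=2: +1/(2!*0!*2!*1!*0!*1!) = 1/4
Σ = 1/4  ⇒  CG² = 48/7*1/4² = 3/7
CG = +√(3/7) = +0.654654

+√(3/7) = +0.654654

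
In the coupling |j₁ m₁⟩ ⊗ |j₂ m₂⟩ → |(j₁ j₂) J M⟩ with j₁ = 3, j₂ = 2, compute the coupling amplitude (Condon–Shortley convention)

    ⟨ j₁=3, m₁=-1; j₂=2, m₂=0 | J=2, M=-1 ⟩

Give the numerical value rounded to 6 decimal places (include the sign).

+0.377964

√[5·3!3!1!/8! · 2!4!2!2!1!3!] = √(36/7)
  +(−1)^1/∏(1,2,3,1,0,0)! = -1/12  (running -1/12)
  +(−1)^2/∏(2,1,2,0,1,1)! = 1/4  (running 1/6)
⟨..|..⟩ = √(36/7)·(1/6) = +0.377964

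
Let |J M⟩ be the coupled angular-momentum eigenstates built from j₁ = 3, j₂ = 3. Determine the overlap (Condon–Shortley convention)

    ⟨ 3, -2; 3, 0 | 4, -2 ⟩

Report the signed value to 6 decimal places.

+0.139573

√[9·2!4!4!/11! · 1!5!3!3!2!6!] = √(124416/77)
  +(−1)^1/∏(1,1,4,2,0,2)! = -1/96  (running -1/96)
  +(−1)^2/∏(2,0,3,1,1,3)! = 1/72  (running 1/288)
⟨..|..⟩ = √(124416/77)·(1/288) = +0.139573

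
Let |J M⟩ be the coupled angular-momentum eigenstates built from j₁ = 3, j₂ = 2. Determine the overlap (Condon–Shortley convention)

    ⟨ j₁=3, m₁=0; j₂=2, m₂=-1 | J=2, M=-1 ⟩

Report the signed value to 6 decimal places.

√[5·3!3!1!/8! · 3!3!1!3!1!3!] = √(81/14)
  +(−1)^0/∏(0,3,3,1,0,0)! = 1/36  (running 1/36)
  +(−1)^1/∏(1,2,2,0,1,1)! = -1/4  (running -2/9)
⟨..|..⟩ = √(81/14)·(-2/9) = -0.534522

−√(2/7) ≈ -0.534522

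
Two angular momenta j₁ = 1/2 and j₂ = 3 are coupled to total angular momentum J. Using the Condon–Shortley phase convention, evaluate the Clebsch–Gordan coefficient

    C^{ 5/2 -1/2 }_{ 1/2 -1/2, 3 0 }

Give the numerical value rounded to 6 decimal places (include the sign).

triangle: 1!×0!×5!/7! = 120/5040
(j±m)!: 0!×1!×3!×3!×2!×3! = 432
prefactor² = (2J+1)×Δ×N² = 432/7
  k=1: −1/(1!×0!×0!×2!×0!×3!) = -1/12
Σ = -1/12  ⇒  CG² = 432/7×(-1/12)² = 3/7
CG = −√(3/7) = -0.654654

-0.654654  (= −√(3/7))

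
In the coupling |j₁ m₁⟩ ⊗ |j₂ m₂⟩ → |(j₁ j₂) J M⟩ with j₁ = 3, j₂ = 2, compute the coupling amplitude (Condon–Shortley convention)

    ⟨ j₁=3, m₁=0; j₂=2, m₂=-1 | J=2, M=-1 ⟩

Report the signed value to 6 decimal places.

−√(2/7) = -0.534522

triangle: 3!*3!*1!/8! = 36/40320
(j±m)!: 3!*3!*1!*3!*1!*3! = 1296
prefactor² = (2J+1)*Δ*N² = 81/14
  k=0: +1/(0!*3!*3!*1!*0!*0!) = 1/36
  k=1: −1/(1!*2!*2!*0!*1!*1!) = -1/4
Σ = -2/9  ⇒  CG² = 81/14*(-2/9)² = 2/7
CG = −√(2/7) = -0.534522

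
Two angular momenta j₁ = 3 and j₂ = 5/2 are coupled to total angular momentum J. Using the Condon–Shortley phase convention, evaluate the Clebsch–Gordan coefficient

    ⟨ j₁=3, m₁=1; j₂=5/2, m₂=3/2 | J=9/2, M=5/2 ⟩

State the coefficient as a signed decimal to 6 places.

−√(10/99) = -0.317821

j₁+j₂−J=1  J+j₁−j₂=5  J−j₁+j₂=4  j₁+j₂+J+1=11
(j₁±m₁, j₂±m₂, J±M) = (4,2,4,1,7,2)
P² = 92160/11
sum k=0..1:
  [0] +1/288 = 1/288
  [1] −1/144 = -1/144
S = -1/288
C² = P²·S² = 10/99 ; C = -0.317821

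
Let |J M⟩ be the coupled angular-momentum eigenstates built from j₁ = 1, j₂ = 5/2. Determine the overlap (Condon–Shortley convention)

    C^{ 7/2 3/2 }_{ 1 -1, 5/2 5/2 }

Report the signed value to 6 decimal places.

+0.218218  (= +√(1/21))

j₁+j₂−J=0  J+j₁−j₂=2  J−j₁+j₂=5  j₁+j₂+J+1=8
(j₁±m₁, j₂±m₂, J±M) = (0,2,5,0,5,2)
P² = 19200/7
sum k=0..0:
  [0] +1/240 = 1/240
S = 1/240
C² = P²·S² = 1/21 ; C = +0.218218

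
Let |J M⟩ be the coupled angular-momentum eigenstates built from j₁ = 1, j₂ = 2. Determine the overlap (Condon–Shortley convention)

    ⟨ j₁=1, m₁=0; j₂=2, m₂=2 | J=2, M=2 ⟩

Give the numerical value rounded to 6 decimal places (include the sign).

√[5·1!1!3!/6! · 1!1!4!0!4!0!] = √(24)
  +(−1)^1/∏(1,0,0,3,1,0)! = -1/6  (running -1/6)
⟨..|..⟩ = √(24)·(-1/6) = -0.816497

-0.816497  (= −√(2/3))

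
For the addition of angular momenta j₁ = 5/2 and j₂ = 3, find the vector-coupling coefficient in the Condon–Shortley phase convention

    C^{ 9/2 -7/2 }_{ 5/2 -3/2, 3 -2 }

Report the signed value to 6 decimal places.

triangle: 1!·4!·5!/11! = 2880/39916800
(j±m)!: 1!·4!·1!·5!·1!·8! = 116121600
prefactor² = (2J+1)·Δ·N² = 921600/11
  k=0: +1/(0!·1!·4!·1!·0!·4!) = 1/576
  k=1: −1/(1!·0!·3!·0!·1!·5!) = -1/720
Σ = 1/2880  ⇒  CG² = 921600/11·1/2880² = 1/99
CG = +√(1/99) = +0.100504

+0.100504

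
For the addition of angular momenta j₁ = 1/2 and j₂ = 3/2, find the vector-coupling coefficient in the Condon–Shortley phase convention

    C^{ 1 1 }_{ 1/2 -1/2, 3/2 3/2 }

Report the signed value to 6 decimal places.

-0.866025

j₁+j₂−J=1  J+j₁−j₂=0  J−j₁+j₂=2  j₁+j₂+J+1=4
(j₁±m₁, j₂±m₂, J±M) = (0,1,3,0,2,0)
P² = 3
sum k=1..1:
  [1] −1/2 = -1/2
S = -1/2
C² = P²·S² = 3/4 ; C = -0.866025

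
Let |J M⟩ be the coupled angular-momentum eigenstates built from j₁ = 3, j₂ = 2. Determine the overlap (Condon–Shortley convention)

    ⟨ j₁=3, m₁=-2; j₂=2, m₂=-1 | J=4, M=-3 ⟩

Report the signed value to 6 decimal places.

-0.223607  (= −√(1/20))

√[9·1!5!3!/10! · 1!5!1!3!1!7!] = √(6480)
  +(−1)^0/∏(0,1,5,1,0,2)! = 1/240  (running 1/240)
  +(−1)^1/∏(1,0,4,0,1,3)! = -1/144  (running -1/360)
⟨..|..⟩ = √(6480)·(-1/360) = -0.223607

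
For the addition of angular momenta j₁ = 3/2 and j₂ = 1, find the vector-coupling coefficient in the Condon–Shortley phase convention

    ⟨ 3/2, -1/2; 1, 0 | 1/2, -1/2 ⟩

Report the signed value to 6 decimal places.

−√(1/3) ≈ -0.577350

√[2·2!1!0!/4! · 1!2!1!1!0!1!] = √(1/3)
  +(−1)^1/∏(1,1,1,0,0,0)! = -1  (running -1)
⟨..|..⟩ = √(1/3)·(-1) = -0.577350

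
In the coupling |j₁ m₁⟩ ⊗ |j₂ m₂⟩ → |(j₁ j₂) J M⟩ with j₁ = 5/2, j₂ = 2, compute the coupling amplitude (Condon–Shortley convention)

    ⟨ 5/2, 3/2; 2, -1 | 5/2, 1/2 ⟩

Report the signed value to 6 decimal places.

j₁+j₂−J=2  J+j₁−j₂=3  J−j₁+j₂=2  j₁+j₂+J+1=8
(j₁±m₁, j₂±m₂, J±M) = (4,1,1,3,3,2)
P² = 216/35
sum k=0..1:
  [0] +1/4 = 1/4
  [1] −1/12 = -1/12
S = 1/6
C² = P²·S² = 6/35 ; C = +0.414039

+√(6/35) ≈ +0.414039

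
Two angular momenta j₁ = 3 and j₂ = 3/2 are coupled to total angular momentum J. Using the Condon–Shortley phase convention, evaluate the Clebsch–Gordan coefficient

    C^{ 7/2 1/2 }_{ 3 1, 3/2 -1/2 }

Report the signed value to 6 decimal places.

+0.534522

j₁+j₂−J=1  J+j₁−j₂=5  J−j₁+j₂=2  j₁+j₂+J+1=9
(j₁±m₁, j₂±m₂, J±M) = (4,2,1,2,4,3)
P² = 512/7
sum k=0..1:
  [0] +1/12 = 1/12
  [1] −1/48 = -1/48
S = 1/16
C² = P²·S² = 2/7 ; C = +0.534522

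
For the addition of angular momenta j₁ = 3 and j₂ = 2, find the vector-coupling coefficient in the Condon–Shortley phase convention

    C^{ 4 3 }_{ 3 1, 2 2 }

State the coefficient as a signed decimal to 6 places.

−√(1/2) = -0.707107

j₁+j₂−J=1  J+j₁−j₂=5  J−j₁+j₂=3  j₁+j₂+J+1=10
(j₁±m₁, j₂±m₂, J±M) = (4,2,4,0,7,1)
P² = 10368
sum k=1..1:
  [1] −1/144 = -1/144
S = -1/144
C² = P²·S² = 1/2 ; C = -0.707107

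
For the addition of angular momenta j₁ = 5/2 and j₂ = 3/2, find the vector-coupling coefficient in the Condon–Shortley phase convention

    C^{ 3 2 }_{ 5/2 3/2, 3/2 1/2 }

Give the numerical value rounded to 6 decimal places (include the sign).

+√(1/12) = +0.288675

j₁+j₂−J=1  J+j₁−j₂=4  J−j₁+j₂=2  j₁+j₂+J+1=8
(j₁±m₁, j₂±m₂, J±M) = (4,1,2,1,5,1)
P² = 48
sum k=0..1:
  [0] +1/12 = 1/12
  [1] −1/24 = -1/24
S = 1/24
C² = P²·S² = 1/12 ; C = +0.288675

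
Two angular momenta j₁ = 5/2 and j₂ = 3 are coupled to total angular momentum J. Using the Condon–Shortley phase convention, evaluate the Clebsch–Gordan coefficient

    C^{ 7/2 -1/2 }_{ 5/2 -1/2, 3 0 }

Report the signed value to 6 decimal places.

√[8·2!3!4!/10! · 2!3!3!3!3!4!] = √(6912/175)
  +(−1)^0/∏(0,2,3,3,0,1)! = 1/72  (running 1/72)
  +(−1)^1/∏(1,1,2,2,1,2)! = -1/8  (running -1/9)
  +(−1)^2/∏(2,0,1,1,2,3)! = 1/24  (running -5/72)
⟨..|..⟩ = √(6912/175)·(-5/72) = -0.436436

-0.436436  (= −√(4/21))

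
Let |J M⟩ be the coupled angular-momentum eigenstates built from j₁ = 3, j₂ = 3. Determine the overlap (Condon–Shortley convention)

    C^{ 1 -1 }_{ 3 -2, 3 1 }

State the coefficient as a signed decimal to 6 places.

+√(5/28) ≈ +0.422577

√[3·5!1!1!/8! · 1!5!4!2!0!2!] = √(720/7)
  +(−1)^4/∏(4,1,1,0,0,1)! = 1/24  (running 1/24)
⟨..|..⟩ = √(720/7)·(1/24) = +0.422577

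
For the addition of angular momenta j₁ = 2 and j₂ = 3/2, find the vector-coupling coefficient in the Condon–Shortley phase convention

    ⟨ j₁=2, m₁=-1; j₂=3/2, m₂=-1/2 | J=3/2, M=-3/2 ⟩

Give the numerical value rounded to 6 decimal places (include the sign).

j₁+j₂−J=2  J+j₁−j₂=2  J−j₁+j₂=1  j₁+j₂+J+1=6
(j₁±m₁, j₂±m₂, J±M) = (1,3,1,2,0,3)
P² = 8/5
sum k=1..1:
  [1] −1/2 = -1/2
S = -1/2
C² = P²·S² = 2/5 ; C = -0.632456

-0.632456  (= −√(2/5))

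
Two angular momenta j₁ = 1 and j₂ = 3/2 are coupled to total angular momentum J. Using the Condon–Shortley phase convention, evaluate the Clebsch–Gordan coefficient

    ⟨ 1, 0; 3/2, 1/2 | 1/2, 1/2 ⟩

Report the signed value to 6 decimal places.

−√(1/3) ≈ -0.577350

triangle: 2!*0!*1!/4! = 2/24
(j±m)!: 1!*1!*2!*1!*1!*0! = 2
prefactor² = (2J+1)*Δ*N² = 1/3
  k=1: −1/(1!*1!*0!*1!*0!*0!) = -1
Σ = -1  ⇒  CG² = 1/3*(-1)² = 1/3
CG = −√(1/3) = -0.577350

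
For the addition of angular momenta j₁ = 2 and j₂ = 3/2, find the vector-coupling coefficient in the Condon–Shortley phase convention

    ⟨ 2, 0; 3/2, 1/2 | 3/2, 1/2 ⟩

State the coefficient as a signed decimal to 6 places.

−√(1/5) = -0.447214

triangle: 2!×2!×1!/6! = 4/720
(j±m)!: 2!×2!×2!×1!×2!×1! = 16
prefactor² = (2J+1)×Δ×N² = 16/45
  k=1: −1/(1!×1!×1!×1!×1!×0!) = -1
  k=2: +1/(2!×0!×0!×0!×2!×1!) = 1/4
Σ = -3/4  ⇒  CG² = 16/45×(-3/4)² = 1/5
CG = −√(1/5) = -0.447214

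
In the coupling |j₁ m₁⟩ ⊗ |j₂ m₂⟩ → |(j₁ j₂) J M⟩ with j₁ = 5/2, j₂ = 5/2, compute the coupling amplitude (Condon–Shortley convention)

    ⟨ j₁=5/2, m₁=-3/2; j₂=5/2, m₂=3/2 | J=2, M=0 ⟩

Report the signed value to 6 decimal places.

√[5·3!2!2!/8! · 1!4!4!1!2!2!] = √(48/7)
  +(−1)^2/∏(2,1,2,2,0,0)! = 1/8  (running 1/8)
  +(−1)^3/∏(3,0,1,1,1,1)! = -1/6  (running -1/24)
⟨..|..⟩ = √(48/7)·(-1/24) = -0.109109

-0.109109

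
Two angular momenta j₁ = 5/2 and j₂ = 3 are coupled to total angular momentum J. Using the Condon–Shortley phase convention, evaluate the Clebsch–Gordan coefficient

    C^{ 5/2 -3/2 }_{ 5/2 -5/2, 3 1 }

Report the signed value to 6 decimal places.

triangle: 3!*2!*3!/9! = 72/362880
(j±m)!: 0!*5!*4!*2!*1!*4! = 138240
prefactor² = (2J+1)*Δ*N² = 1152/7
  k=3: −1/(3!*0!*2!*1!*0!*2!) = -1/24
Σ = -1/24  ⇒  CG² = 1152/7*(-1/24)² = 2/7
CG = −√(2/7) = -0.534522

-0.534522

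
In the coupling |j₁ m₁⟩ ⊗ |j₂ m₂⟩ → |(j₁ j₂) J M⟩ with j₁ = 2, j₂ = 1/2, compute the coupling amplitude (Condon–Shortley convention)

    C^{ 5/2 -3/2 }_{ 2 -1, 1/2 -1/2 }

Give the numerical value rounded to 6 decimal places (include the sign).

+√(4/5) = +0.894427

√[6·0!4!1!/6! · 1!3!0!1!1!4!] = √(144/5)
  +(−1)^0/∏(0,0,3,0,1,1)! = 1/6  (running 1/6)
⟨..|..⟩ = √(144/5)·(1/6) = +0.894427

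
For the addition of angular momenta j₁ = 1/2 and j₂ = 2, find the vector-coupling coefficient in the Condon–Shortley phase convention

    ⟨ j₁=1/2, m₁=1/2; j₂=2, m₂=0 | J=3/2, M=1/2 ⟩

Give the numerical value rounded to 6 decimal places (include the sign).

√[4·1!0!3!/5! · 1!0!2!2!2!1!] = √(8/5)
  +(−1)^0/∏(0,1,0,2,0,1)! = 1/2  (running 1/2)
⟨..|..⟩ = √(8/5)·(1/2) = +0.632456

+√(2/5) = +0.632456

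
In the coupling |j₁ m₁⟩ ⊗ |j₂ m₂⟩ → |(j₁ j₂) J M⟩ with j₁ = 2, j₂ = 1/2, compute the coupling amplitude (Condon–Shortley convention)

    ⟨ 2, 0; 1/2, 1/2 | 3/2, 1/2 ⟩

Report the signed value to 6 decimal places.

triangle: 1!·3!·0!/5! = 6/120
(j±m)!: 2!·2!·1!·0!·2!·1! = 8
prefactor² = (2J+1)·Δ·N² = 8/5
  k=1: −1/(1!·0!·1!·0!·2!·0!) = -1/2
Σ = -1/2  ⇒  CG² = 8/5·(-1/2)² = 2/5
CG = −√(2/5) = -0.632456

−√(2/5) = -0.632456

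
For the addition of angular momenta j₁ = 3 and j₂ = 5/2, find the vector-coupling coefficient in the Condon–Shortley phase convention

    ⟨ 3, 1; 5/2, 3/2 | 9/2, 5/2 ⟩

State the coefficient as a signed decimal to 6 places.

triangle: 1!×5!×4!/11! = 2880/39916800
(j±m)!: 4!×2!×4!×1!×7!×2! = 11612160
prefactor² = (2J+1)×Δ×N² = 92160/11
  k=0: +1/(0!×1!×2!×4!×3!×0!) = 1/288
  k=1: −1/(1!×0!×1!×3!×4!×1!) = -1/144
Σ = -1/288  ⇒  CG² = 92160/11×(-1/288)² = 10/99
CG = −√(10/99) = -0.317821

-0.317821  (= −√(10/99))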